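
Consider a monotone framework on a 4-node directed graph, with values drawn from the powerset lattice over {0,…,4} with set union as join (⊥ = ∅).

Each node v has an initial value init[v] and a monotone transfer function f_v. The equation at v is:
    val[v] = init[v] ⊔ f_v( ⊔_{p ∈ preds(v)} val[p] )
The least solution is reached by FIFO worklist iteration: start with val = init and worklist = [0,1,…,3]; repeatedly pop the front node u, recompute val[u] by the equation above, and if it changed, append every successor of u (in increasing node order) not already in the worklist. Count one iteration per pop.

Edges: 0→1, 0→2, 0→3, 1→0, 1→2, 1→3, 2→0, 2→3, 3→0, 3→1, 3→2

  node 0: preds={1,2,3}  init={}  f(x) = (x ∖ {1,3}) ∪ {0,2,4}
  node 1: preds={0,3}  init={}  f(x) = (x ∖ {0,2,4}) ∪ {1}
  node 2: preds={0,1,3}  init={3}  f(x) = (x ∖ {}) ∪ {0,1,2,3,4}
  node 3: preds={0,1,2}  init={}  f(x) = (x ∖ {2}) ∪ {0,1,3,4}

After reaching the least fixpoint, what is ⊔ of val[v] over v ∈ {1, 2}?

{0,1,2,3,4}

Trace (9 dequeues):
  [1] u=0 | in {3} | out {0,2,4} | prev {} | push {}
  [2] u=1 | in {0,2,4} | out {1} | prev {} | push {0}
  [3] u=2 | in {0,1,2,4} | out {0,1,2,3,4} | prev {3} | push {}
  [4] u=3 | in {0,1,2,3,4} | out {0,1,3,4} | prev {} | push {1,2}
  [5] u=0 | in {0,1,2,3,4} | out {0,2,4} | ==
  [6] u=1 | in {0,1,2,3,4} | out {1,3} | prev {1} | push {0,3}
  [7] u=2 | in {0,1,2,3,4} | out {0,1,2,3,4} | ==
  [8] u=0 | in {0,1,2,3,4} | out {0,2,4} | ==
  [9] u=3 | in {0,1,2,3,4} | out {0,1,3,4} | ==

Converged values:
  [0] {0,2,4}
  [1] {1,3}
  [2] {0,1,2,3,4}
  [3] {0,1,3,4}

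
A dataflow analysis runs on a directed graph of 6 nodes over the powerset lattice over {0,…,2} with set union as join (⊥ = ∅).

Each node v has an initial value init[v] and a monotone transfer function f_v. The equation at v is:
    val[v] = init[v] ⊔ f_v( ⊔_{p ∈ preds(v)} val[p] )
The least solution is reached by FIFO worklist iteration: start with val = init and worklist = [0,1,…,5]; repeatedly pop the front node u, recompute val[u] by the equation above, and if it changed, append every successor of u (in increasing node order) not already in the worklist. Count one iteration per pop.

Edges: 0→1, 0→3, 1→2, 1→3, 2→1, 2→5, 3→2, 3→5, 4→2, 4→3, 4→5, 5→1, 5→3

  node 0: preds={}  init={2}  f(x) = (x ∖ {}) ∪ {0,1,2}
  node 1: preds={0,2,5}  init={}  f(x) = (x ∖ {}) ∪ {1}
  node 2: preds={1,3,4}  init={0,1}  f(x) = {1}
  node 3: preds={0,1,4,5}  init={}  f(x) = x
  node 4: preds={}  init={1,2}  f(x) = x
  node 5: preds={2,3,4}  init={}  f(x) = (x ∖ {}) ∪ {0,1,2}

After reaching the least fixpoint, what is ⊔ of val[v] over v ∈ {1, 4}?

{0,1,2}

Worklist (9 pops):
  #1 pop 0: in={} → {0,1,2} (was {2}); enqueue []
  #2 pop 1: in={0,1,2} → {0,1,2} (was {}); enqueue []
  #3 pop 2: in={0,1,2} → {0,1} (no change)
  #4 pop 3: in={0,1,2} → {0,1,2} (was {}); enqueue [2]
  #5 pop 4: in={} → {1,2} (no change)
  #6 pop 5: in={0,1,2} → {0,1,2} (was {}); enqueue [1,3]
  #7 pop 2: in={0,1,2} → {0,1} (no change)
  #8 pop 1: in={0,1,2} → {0,1,2} (no change)
  #9 pop 3: in={0,1,2} → {0,1,2} (no change)

Fixpoint:
  val[0] = {0,1,2}
  val[1] = {0,1,2}
  val[2] = {0,1}
  val[3] = {0,1,2}
  val[4] = {1,2}
  val[5] = {0,1,2}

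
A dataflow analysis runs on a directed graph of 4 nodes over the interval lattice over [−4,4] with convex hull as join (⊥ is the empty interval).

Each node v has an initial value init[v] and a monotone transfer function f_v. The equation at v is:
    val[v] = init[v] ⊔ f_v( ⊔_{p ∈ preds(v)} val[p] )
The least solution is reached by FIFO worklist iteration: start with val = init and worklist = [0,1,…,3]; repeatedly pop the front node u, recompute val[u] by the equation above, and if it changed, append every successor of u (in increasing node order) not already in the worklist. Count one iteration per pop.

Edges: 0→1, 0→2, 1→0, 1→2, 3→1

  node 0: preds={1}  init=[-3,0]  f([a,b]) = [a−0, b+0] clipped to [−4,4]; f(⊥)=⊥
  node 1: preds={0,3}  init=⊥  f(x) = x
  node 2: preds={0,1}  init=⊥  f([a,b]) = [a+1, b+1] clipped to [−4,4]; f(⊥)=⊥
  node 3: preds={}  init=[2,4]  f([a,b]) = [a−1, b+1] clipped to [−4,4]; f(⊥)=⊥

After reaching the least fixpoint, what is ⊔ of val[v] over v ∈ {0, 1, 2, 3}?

Trace (7 dequeues):
  [1] u=0 | in ⊥ | out [-3,0] | ==
  [2] u=1 | in [-3,4] | out [-3,4] | prev ⊥ | push {0}
  [3] u=2 | in [-3,4] | out [-2,4] | prev ⊥ | push {}
  [4] u=3 | in ⊥ | out [2,4] | ==
  [5] u=0 | in [-3,4] | out [-3,4] | prev [-3,0] | push {1,2}
  [6] u=1 | in [-3,4] | out [-3,4] | ==
  [7] u=2 | in [-3,4] | out [-2,4] | ==

Converged values:
  [0] [-3,4]
  [1] [-3,4]
  [2] [-2,4]
  [3] [2,4]

[-3,4]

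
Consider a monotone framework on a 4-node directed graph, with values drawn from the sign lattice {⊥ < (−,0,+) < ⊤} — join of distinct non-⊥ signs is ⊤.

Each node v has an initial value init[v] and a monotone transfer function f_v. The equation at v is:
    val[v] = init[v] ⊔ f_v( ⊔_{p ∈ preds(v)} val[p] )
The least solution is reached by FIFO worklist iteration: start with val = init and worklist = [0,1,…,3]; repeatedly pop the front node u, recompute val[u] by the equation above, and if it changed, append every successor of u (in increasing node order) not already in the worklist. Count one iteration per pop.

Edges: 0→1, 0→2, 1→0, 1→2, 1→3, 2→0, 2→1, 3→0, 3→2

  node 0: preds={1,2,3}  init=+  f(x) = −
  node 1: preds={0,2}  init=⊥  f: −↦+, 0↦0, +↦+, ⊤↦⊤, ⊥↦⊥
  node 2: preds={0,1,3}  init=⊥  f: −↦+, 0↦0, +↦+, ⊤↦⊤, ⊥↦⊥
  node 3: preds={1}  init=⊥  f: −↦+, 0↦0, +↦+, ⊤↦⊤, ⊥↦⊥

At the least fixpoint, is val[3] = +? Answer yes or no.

no

Worklist (7 pops):
  #1 pop 0: in=⊥ → ⊤ (was +); enqueue []
  #2 pop 1: in=⊤ → ⊤ (was ⊥); enqueue [0]
  #3 pop 2: in=⊤ → ⊤ (was ⊥); enqueue [1]
  #4 pop 3: in=⊤ → ⊤ (was ⊥); enqueue [2]
  #5 pop 0: in=⊤ → ⊤ (no change)
  #6 pop 1: in=⊤ → ⊤ (no change)
  #7 pop 2: in=⊤ → ⊤ (no change)

Fixpoint:
  val[0] = ⊤
  val[1] = ⊤
  val[2] = ⊤
  val[3] = ⊤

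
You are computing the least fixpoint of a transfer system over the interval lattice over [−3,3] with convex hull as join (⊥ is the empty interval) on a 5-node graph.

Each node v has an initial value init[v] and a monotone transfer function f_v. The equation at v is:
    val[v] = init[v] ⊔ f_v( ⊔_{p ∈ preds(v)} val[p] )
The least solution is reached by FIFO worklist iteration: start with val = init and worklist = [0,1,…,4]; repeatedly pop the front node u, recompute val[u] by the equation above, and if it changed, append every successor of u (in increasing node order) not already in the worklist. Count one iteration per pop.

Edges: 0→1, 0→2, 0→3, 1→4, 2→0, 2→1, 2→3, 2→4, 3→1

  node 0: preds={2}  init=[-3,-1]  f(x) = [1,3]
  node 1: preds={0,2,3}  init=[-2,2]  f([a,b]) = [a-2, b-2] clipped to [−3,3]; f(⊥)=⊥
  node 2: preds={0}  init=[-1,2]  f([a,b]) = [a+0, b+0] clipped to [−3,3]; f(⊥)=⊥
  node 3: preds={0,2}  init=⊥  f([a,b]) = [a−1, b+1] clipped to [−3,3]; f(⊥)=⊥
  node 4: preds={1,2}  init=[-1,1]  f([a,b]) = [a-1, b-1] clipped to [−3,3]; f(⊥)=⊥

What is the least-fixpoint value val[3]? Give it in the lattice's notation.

Worklist (7 pops):
  #1 pop 0: in=[-1,2] → [-3,3] (was [-3,-1]); enqueue []
  #2 pop 1: in=[-3,3] → [-3,2] (was [-2,2]); enqueue []
  #3 pop 2: in=[-3,3] → [-3,3] (was [-1,2]); enqueue [0,1]
  #4 pop 3: in=[-3,3] → [-3,3] (was ⊥); enqueue []
  #5 pop 4: in=[-3,3] → [-3,2] (was [-1,1]); enqueue []
  #6 pop 0: in=[-3,3] → [-3,3] (no change)
  #7 pop 1: in=[-3,3] → [-3,2] (no change)

Fixpoint:
  val[0] = [-3,3]
  val[1] = [-3,2]
  val[2] = [-3,3]
  val[3] = [-3,3]
  val[4] = [-3,2]

[-3,3]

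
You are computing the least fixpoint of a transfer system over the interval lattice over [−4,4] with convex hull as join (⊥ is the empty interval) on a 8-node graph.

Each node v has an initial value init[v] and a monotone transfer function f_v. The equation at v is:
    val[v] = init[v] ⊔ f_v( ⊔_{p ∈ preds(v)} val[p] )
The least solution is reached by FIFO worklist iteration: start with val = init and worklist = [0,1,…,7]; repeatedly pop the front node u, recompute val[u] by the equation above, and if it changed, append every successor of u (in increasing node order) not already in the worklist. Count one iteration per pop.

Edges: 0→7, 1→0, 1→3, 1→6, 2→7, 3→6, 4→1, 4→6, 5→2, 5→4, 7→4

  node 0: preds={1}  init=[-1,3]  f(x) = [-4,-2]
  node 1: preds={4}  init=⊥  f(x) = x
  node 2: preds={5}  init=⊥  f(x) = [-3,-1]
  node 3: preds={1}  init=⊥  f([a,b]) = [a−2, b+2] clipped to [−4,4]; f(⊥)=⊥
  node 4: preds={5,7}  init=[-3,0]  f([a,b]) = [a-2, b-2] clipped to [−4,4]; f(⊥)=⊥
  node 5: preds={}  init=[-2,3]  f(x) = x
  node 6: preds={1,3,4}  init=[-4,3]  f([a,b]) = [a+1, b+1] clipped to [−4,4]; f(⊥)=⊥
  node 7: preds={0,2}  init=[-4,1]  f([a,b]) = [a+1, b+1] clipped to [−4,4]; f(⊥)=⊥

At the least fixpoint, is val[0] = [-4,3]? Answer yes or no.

Worklist (18 pops):
  #1 pop 0: in=⊥ → [-4,3] (was [-1,3]); enqueue []
  #2 pop 1: in=[-3,0] → [-3,0] (was ⊥); enqueue [0]
  #3 pop 2: in=[-2,3] → [-3,-1] (was ⊥); enqueue []
  #4 pop 3: in=[-3,0] → [-4,2] (was ⊥); enqueue []
  #5 pop 4: in=[-4,3] → [-4,1] (was [-3,0]); enqueue [1]
  #6 pop 5: in=⊥ → [-2,3] (no change)
  #7 pop 6: in=[-4,2] → [-4,3] (no change)
  #8 pop 7: in=[-4,3] → [-4,4] (was [-4,1]); enqueue [4]
  #9 pop 0: in=[-3,0] → [-4,3] (no change)
  #10 pop 1: in=[-4,1] → [-4,1] (was [-3,0]); enqueue [0,3,6]
  #11 pop 4: in=[-4,4] → [-4,2] (was [-4,1]); enqueue [1]
  #12 pop 0: in=[-4,1] → [-4,3] (no change)
  #13 pop 3: in=[-4,1] → [-4,3] (was [-4,2]); enqueue []
  #14 pop 6: in=[-4,3] → [-4,4] (was [-4,3]); enqueue []
  #15 pop 1: in=[-4,2] → [-4,2] (was [-4,1]); enqueue [0,3,6]
  #16 pop 0: in=[-4,2] → [-4,3] (no change)
  #17 pop 3: in=[-4,2] → [-4,4] (was [-4,3]); enqueue []
  #18 pop 6: in=[-4,4] → [-4,4] (no change)

Fixpoint:
  val[0] = [-4,3]
  val[1] = [-4,2]
  val[2] = [-3,-1]
  val[3] = [-4,4]
  val[4] = [-4,2]
  val[5] = [-2,3]
  val[6] = [-4,4]
  val[7] = [-4,4]

yes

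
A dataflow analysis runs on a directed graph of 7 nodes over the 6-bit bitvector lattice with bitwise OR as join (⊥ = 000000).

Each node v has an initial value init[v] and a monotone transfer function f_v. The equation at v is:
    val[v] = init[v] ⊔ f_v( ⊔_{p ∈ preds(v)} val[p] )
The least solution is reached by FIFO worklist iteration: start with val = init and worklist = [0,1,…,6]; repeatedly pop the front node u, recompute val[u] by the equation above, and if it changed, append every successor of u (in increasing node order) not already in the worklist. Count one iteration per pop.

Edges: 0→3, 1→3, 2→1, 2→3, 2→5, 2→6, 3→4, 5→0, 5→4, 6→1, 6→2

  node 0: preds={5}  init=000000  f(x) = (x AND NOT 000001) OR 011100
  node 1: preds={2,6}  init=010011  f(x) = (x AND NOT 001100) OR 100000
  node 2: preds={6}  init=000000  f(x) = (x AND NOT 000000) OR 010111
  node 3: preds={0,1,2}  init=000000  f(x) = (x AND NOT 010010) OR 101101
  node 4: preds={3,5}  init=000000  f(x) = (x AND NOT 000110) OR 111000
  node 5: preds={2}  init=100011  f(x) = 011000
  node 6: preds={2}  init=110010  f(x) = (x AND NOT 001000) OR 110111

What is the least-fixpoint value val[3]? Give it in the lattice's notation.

Trace (11 dequeues):
  [1] u=0 | in 100011 | out 111110 | prev 000000 | push {}
  [2] u=1 | in 110010 | out 110011 | prev 010011 | push {}
  [3] u=2 | in 110010 | out 110111 | prev 000000 | push {1}
  [4] u=3 | in 111111 | out 101101 | prev 000000 | push {}
  [5] u=4 | in 101111 | out 111001 | prev 000000 | push {}
  [6] u=5 | in 110111 | out 111011 | prev 100011 | push {0,4}
  [7] u=6 | in 110111 | out 110111 | prev 110010 | push {2}
  [8] u=1 | in 110111 | out 110011 | ==
  [9] u=0 | in 111011 | out 111110 | ==
  [10] u=4 | in 111111 | out 111001 | ==
  [11] u=2 | in 110111 | out 110111 | ==

Converged values:
  [0] 111110
  [1] 110011
  [2] 110111
  [3] 101101
  [4] 111001
  [5] 111011
  [6] 110111

101101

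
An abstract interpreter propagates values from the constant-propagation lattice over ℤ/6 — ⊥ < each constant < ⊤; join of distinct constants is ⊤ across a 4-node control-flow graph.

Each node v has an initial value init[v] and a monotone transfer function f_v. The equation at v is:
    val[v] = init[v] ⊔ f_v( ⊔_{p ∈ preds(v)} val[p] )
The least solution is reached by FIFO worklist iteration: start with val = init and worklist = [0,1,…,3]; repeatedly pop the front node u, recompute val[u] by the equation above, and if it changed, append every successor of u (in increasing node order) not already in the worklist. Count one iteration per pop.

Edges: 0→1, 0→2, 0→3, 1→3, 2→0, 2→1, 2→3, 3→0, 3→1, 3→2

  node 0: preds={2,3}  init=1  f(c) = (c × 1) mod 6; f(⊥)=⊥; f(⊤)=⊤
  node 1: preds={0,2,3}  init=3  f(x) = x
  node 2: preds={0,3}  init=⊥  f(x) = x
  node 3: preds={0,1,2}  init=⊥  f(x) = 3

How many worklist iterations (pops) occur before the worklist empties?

10

Iteration log — 10 steps:
  step 1. node 0  ⊔preds=⊥  new=1  stable
  step 2. node 1  ⊔preds=1  new=⊤  old=3  +wl: 
  step 3. node 2  ⊔preds=1  new=1  old=⊥  +wl: 0,1
  step 4. node 3  ⊔preds=⊤  new=3  old=⊥  +wl: 2
  step 5. node 0  ⊔preds=⊤  new=⊤  old=1  +wl: 3
  step 6. node 1  ⊔preds=⊤  new=⊤  stable
  step 7. node 2  ⊔preds=⊤  new=⊤  old=1  +wl: 0,1
  step 8. node 3  ⊔preds=⊤  new=3  stable
  step 9. node 0  ⊔preds=⊤  new=⊤  stable
  step 10. node 1  ⊔preds=⊤  new=⊤  stable

Least fixpoint reached:
  node 0: ⊤
  node 1: ⊤
  node 2: ⊤
  node 3: 3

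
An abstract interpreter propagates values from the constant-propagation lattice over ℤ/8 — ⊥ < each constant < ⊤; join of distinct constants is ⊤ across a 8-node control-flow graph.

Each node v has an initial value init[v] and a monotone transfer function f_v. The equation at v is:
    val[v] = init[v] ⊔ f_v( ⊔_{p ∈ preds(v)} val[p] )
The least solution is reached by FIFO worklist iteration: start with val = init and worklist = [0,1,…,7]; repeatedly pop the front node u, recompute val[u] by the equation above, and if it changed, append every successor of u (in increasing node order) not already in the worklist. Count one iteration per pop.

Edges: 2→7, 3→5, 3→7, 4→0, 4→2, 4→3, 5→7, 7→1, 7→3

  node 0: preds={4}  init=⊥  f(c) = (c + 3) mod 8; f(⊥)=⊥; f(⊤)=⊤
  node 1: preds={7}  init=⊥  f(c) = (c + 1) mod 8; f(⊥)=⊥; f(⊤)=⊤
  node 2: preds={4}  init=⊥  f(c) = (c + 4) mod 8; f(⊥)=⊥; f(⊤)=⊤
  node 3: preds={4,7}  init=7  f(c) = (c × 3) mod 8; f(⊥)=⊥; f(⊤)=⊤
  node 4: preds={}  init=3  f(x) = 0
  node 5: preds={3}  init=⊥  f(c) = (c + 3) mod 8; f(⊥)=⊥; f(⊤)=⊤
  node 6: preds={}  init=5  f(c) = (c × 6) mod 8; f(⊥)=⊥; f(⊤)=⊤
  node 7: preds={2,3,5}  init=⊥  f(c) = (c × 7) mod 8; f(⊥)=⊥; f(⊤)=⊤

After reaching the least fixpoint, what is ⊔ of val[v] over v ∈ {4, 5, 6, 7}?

Iteration log — 13 steps:
  step 1. node 0  ⊔preds=3  new=6  old=⊥  +wl: 
  step 2. node 1  ⊔preds=⊥  new=⊥  stable
  step 3. node 2  ⊔preds=3  new=7  old=⊥  +wl: 
  step 4. node 3  ⊔preds=3  new=⊤  old=7  +wl: 
  step 5. node 4  ⊔preds=⊥  new=⊤  old=3  +wl: 0,2,3
  step 6. node 5  ⊔preds=⊤  new=⊤  old=⊥  +wl: 
  step 7. node 6  ⊔preds=⊥  new=5  stable
  step 8. node 7  ⊔preds=⊤  new=⊤  old=⊥  +wl: 1
  step 9. node 0  ⊔preds=⊤  new=⊤  old=6  +wl: 
  step 10. node 2  ⊔preds=⊤  new=⊤  old=7  +wl: 7
  step 11. node 3  ⊔preds=⊤  new=⊤  stable
  step 12. node 1  ⊔preds=⊤  new=⊤  old=⊥  +wl: 
  step 13. node 7  ⊔preds=⊤  new=⊤  stable

Least fixpoint reached:
  node 0: ⊤
  node 1: ⊤
  node 2: ⊤
  node 3: ⊤
  node 4: ⊤
  node 5: ⊤
  node 6: 5
  node 7: ⊤

⊤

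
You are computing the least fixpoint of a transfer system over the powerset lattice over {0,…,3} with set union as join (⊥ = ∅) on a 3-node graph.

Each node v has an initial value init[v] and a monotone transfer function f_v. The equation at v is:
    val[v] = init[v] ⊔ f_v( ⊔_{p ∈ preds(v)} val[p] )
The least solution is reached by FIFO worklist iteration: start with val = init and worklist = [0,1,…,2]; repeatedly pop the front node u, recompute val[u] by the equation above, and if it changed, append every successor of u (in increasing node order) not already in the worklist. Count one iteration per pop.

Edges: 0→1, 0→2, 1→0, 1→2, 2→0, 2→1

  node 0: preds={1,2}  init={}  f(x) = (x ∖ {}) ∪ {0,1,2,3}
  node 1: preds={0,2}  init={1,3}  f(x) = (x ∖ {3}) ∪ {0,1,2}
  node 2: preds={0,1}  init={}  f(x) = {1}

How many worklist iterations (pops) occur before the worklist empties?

Trace (5 dequeues):
  [1] u=0 | in {1,3} | out {0,1,2,3} | prev {} | push {}
  [2] u=1 | in {0,1,2,3} | out {0,1,2,3} | prev {1,3} | push {0}
  [3] u=2 | in {0,1,2,3} | out {1} | prev {} | push {1}
  [4] u=0 | in {0,1,2,3} | out {0,1,2,3} | ==
  [5] u=1 | in {0,1,2,3} | out {0,1,2,3} | ==

Converged values:
  [0] {0,1,2,3}
  [1] {0,1,2,3}
  [2] {1}

5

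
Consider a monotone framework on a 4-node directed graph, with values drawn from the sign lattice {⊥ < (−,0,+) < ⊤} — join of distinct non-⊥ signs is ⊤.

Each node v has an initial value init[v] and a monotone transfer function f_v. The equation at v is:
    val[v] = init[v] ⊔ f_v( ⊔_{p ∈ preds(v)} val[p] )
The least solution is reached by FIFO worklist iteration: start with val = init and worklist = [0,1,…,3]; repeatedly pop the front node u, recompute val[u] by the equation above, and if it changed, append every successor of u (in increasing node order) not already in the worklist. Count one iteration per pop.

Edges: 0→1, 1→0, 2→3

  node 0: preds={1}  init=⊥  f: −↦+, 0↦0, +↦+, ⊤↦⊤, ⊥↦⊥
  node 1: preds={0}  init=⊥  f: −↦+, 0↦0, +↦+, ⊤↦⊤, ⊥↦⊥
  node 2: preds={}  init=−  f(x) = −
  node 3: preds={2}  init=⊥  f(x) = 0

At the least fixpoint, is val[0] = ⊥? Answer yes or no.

Worklist (4 pops):
  #1 pop 0: in=⊥ → ⊥ (no change)
  #2 pop 1: in=⊥ → ⊥ (no change)
  #3 pop 2: in=⊥ → − (no change)
  #4 pop 3: in=− → 0 (was ⊥); enqueue []

Fixpoint:
  val[0] = ⊥
  val[1] = ⊥
  val[2] = −
  val[3] = 0

yes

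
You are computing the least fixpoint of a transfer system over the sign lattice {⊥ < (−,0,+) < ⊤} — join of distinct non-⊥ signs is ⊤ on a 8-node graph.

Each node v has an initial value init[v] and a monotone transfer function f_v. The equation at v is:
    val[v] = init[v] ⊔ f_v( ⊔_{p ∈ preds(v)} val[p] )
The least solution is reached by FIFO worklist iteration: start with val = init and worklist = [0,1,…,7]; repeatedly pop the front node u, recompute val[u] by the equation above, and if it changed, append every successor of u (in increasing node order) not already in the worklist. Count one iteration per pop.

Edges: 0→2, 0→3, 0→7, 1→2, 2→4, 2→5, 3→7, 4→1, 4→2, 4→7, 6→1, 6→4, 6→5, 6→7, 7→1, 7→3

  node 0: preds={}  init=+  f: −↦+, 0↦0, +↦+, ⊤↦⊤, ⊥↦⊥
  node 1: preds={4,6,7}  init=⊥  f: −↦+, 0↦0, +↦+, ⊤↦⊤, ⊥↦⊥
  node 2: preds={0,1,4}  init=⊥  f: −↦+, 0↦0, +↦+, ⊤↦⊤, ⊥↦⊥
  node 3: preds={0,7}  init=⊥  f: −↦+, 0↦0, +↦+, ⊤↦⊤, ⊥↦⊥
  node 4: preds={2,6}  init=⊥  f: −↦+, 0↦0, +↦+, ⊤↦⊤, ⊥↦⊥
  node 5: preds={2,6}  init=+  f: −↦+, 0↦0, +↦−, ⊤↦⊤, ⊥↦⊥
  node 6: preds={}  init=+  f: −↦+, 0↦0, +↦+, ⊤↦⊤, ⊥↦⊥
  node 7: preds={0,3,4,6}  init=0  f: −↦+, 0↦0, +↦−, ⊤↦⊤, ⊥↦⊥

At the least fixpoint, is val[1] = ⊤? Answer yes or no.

Trace (11 dequeues):
  [1] u=0 | in ⊥ | out + | ==
  [2] u=1 | in ⊤ | out ⊤ | prev ⊥ | push {}
  [3] u=2 | in ⊤ | out ⊤ | prev ⊥ | push {}
  [4] u=3 | in ⊤ | out ⊤ | prev ⊥ | push {}
  [5] u=4 | in ⊤ | out ⊤ | prev ⊥ | push {1,2}
  [6] u=5 | in ⊤ | out ⊤ | prev + | push {}
  [7] u=6 | in ⊥ | out + | ==
  [8] u=7 | in ⊤ | out ⊤ | prev 0 | push {3}
  [9] u=1 | in ⊤ | out ⊤ | ==
  [10] u=2 | in ⊤ | out ⊤ | ==
  [11] u=3 | in ⊤ | out ⊤ | ==

Converged values:
  [0] +
  [1] ⊤
  [2] ⊤
  [3] ⊤
  [4] ⊤
  [5] ⊤
  [6] +
  [7] ⊤

yes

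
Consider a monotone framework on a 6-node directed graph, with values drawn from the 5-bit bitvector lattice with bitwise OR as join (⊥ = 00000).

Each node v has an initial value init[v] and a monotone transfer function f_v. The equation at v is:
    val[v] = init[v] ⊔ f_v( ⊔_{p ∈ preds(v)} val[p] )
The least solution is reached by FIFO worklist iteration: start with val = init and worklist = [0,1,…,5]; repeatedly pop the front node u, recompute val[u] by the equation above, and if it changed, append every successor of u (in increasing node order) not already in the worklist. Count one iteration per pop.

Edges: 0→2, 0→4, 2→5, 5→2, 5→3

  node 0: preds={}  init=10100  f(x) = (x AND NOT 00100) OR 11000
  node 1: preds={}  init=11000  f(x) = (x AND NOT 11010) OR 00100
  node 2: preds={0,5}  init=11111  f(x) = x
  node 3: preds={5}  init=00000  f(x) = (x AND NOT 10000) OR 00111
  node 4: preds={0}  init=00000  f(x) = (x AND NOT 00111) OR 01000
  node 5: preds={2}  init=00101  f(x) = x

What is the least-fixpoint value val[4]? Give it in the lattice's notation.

Trace (8 dequeues):
  [1] u=0 | in 00000 | out 11100 | prev 10100 | push {}
  [2] u=1 | in 00000 | out 11100 | prev 11000 | push {}
  [3] u=2 | in 11101 | out 11111 | ==
  [4] u=3 | in 00101 | out 00111 | prev 00000 | push {}
  [5] u=4 | in 11100 | out 11000 | prev 00000 | push {}
  [6] u=5 | in 11111 | out 11111 | prev 00101 | push {2,3}
  [7] u=2 | in 11111 | out 11111 | ==
  [8] u=3 | in 11111 | out 01111 | prev 00111 | push {}

Converged values:
  [0] 11100
  [1] 11100
  [2] 11111
  [3] 01111
  [4] 11000
  [5] 11111

11000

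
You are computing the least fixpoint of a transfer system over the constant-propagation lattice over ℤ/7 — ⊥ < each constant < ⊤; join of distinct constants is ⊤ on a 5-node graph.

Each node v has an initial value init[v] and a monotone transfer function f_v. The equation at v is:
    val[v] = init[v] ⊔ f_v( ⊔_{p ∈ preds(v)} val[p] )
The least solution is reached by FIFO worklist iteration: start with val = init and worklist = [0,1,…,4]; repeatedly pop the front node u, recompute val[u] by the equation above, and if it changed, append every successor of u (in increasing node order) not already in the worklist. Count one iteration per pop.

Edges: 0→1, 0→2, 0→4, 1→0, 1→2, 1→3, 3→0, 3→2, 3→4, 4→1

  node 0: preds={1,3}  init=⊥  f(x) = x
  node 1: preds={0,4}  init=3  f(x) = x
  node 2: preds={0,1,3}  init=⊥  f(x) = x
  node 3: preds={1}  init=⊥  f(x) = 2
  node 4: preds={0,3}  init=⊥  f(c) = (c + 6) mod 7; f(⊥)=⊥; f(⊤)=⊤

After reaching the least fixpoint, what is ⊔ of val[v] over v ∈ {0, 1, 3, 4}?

⊤

Iteration log — 12 steps:
  step 1. node 0  ⊔preds=3  new=3  old=⊥  +wl: 
  step 2. node 1  ⊔preds=3  new=3  stable
  step 3. node 2  ⊔preds=3  new=3  old=⊥  +wl: 
  step 4. node 3  ⊔preds=3  new=2  old=⊥  +wl: 0,2
  step 5. node 4  ⊔preds=⊤  new=⊤  old=⊥  +wl: 1
  step 6. node 0  ⊔preds=⊤  new=⊤  old=3  +wl: 4
  step 7. node 2  ⊔preds=⊤  new=⊤  old=3  +wl: 
  step 8. node 1  ⊔preds=⊤  new=⊤  old=3  +wl: 0,2,3
  step 9. node 4  ⊔preds=⊤  new=⊤  stable
  step 10. node 0  ⊔preds=⊤  new=⊤  stable
  step 11. node 2  ⊔preds=⊤  new=⊤  stable
  step 12. node 3  ⊔preds=⊤  new=2  stable

Least fixpoint reached:
  node 0: ⊤
  node 1: ⊤
  node 2: ⊤
  node 3: 2
  node 4: ⊤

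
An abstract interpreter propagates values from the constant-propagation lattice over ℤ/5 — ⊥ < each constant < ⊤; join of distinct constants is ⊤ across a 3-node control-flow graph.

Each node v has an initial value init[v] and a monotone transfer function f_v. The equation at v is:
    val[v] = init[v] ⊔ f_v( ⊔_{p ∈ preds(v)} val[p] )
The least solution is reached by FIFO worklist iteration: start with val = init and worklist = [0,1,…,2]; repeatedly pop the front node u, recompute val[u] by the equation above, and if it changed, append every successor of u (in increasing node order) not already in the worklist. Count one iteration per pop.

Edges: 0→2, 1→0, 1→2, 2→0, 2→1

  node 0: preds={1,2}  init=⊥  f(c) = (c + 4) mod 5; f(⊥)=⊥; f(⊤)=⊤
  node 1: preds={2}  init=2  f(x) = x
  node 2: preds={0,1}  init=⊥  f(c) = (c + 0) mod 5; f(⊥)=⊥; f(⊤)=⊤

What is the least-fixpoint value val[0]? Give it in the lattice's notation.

⊤

Iteration log — 7 steps:
  step 1. node 0  ⊔preds=2  new=1  old=⊥  +wl: 
  step 2. node 1  ⊔preds=⊥  new=2  stable
  step 3. node 2  ⊔preds=⊤  new=⊤  old=⊥  +wl: 0,1
  step 4. node 0  ⊔preds=⊤  new=⊤  old=1  +wl: 2
  step 5. node 1  ⊔preds=⊤  new=⊤  old=2  +wl: 0
  step 6. node 2  ⊔preds=⊤  new=⊤  stable
  step 7. node 0  ⊔preds=⊤  new=⊤  stable

Least fixpoint reached:
  node 0: ⊤
  node 1: ⊤
  node 2: ⊤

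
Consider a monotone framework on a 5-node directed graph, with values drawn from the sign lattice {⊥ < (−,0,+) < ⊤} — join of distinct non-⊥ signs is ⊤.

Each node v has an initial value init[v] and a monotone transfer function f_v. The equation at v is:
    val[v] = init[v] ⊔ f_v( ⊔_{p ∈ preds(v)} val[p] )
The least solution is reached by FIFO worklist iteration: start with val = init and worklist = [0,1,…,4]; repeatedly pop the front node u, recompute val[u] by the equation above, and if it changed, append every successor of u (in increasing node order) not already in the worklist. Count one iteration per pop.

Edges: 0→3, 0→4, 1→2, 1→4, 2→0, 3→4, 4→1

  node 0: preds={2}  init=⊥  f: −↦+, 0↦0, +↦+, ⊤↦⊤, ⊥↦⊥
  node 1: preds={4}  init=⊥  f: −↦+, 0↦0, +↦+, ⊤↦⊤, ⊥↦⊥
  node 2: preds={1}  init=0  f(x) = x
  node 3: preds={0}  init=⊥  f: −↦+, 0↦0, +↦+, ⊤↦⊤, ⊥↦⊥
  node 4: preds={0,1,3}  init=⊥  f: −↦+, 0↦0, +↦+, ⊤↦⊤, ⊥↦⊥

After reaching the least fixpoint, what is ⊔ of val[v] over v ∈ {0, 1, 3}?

Worklist (8 pops):
  #1 pop 0: in=0 → 0 (was ⊥); enqueue []
  #2 pop 1: in=⊥ → ⊥ (no change)
  #3 pop 2: in=⊥ → 0 (no change)
  #4 pop 3: in=0 → 0 (was ⊥); enqueue []
  #5 pop 4: in=0 → 0 (was ⊥); enqueue [1]
  #6 pop 1: in=0 → 0 (was ⊥); enqueue [2,4]
  #7 pop 2: in=0 → 0 (no change)
  #8 pop 4: in=0 → 0 (no change)

Fixpoint:
  val[0] = 0
  val[1] = 0
  val[2] = 0
  val[3] = 0
  val[4] = 0

0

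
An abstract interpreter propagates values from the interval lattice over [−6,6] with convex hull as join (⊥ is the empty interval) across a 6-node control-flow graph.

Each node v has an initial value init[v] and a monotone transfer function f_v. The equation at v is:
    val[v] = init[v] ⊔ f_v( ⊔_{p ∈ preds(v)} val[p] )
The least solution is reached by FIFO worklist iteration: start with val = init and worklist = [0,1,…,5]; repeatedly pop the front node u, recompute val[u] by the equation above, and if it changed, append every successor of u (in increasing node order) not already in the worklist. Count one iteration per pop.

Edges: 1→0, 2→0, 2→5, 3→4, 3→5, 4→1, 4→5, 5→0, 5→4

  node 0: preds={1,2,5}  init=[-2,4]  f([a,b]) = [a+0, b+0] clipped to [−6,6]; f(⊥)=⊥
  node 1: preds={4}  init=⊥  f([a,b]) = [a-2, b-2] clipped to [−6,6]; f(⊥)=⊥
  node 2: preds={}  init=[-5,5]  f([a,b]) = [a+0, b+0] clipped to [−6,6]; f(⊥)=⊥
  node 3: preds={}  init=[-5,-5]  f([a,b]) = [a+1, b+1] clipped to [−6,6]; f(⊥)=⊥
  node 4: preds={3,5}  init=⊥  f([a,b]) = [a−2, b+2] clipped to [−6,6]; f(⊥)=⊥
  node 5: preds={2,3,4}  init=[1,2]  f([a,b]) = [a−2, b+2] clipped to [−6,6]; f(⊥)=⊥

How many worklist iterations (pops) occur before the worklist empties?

Trace (12 dequeues):
  [1] u=0 | in [-5,5] | out [-5,5] | prev [-2,4] | push {}
  [2] u=1 | in ⊥ | out ⊥ | ==
  [3] u=2 | in ⊥ | out [-5,5] | ==
  [4] u=3 | in ⊥ | out [-5,-5] | ==
  [5] u=4 | in [-5,2] | out [-6,4] | prev ⊥ | push {1}
  [6] u=5 | in [-6,5] | out [-6,6] | prev [1,2] | push {0,4}
  [7] u=1 | in [-6,4] | out [-6,2] | prev ⊥ | push {}
  [8] u=0 | in [-6,6] | out [-6,6] | prev [-5,5] | push {}
  [9] u=4 | in [-6,6] | out [-6,6] | prev [-6,4] | push {1,5}
  [10] u=1 | in [-6,6] | out [-6,4] | prev [-6,2] | push {0}
  [11] u=5 | in [-6,6] | out [-6,6] | ==
  [12] u=0 | in [-6,6] | out [-6,6] | ==

Converged values:
  [0] [-6,6]
  [1] [-6,4]
  [2] [-5,5]
  [3] [-5,-5]
  [4] [-6,6]
  [5] [-6,6]

12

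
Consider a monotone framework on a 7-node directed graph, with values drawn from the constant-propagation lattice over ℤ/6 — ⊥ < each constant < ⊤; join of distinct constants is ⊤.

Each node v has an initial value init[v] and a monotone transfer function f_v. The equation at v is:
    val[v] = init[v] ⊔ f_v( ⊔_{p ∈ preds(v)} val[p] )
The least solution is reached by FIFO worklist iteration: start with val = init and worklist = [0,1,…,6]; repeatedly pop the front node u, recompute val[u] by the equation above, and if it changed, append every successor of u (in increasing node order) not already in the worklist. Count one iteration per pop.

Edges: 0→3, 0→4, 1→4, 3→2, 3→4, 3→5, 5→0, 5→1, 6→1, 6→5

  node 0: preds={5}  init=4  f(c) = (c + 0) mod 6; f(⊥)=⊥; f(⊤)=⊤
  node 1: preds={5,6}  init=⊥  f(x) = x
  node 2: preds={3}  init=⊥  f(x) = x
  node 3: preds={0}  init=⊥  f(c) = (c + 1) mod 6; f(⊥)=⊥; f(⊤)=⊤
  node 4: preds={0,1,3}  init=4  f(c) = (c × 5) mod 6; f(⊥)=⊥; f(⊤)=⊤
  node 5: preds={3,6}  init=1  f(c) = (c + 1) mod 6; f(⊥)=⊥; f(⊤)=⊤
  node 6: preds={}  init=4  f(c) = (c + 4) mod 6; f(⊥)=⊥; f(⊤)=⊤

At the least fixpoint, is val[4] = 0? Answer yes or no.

no

Trace (10 dequeues):
  [1] u=0 | in 1 | out ⊤ | prev 4 | push {}
  [2] u=1 | in ⊤ | out ⊤ | prev ⊥ | push {}
  [3] u=2 | in ⊥ | out ⊥ | ==
  [4] u=3 | in ⊤ | out ⊤ | prev ⊥ | push {2}
  [5] u=4 | in ⊤ | out ⊤ | prev 4 | push {}
  [6] u=5 | in ⊤ | out ⊤ | prev 1 | push {0,1}
  [7] u=6 | in ⊥ | out 4 | ==
  [8] u=2 | in ⊤ | out ⊤ | prev ⊥ | push {}
  [9] u=0 | in ⊤ | out ⊤ | ==
  [10] u=1 | in ⊤ | out ⊤ | ==

Converged values:
  [0] ⊤
  [1] ⊤
  [2] ⊤
  [3] ⊤
  [4] ⊤
  [5] ⊤
  [6] 4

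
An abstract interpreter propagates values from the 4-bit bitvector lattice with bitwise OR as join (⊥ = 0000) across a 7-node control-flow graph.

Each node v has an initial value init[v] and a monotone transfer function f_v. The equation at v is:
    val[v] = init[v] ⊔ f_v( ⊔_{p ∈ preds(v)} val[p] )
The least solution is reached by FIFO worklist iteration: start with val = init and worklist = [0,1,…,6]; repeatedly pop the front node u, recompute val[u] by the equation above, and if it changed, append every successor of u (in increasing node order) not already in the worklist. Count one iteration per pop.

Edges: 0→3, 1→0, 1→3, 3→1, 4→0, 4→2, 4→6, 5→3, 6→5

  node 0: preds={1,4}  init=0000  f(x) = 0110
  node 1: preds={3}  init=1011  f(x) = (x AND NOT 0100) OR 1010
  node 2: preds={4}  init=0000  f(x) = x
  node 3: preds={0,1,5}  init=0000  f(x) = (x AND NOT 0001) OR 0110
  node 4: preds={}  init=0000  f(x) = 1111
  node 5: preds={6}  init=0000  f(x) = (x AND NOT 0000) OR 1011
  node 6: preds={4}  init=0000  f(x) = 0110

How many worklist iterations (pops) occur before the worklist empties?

Worklist (13 pops):
  #1 pop 0: in=1011 → 0110 (was 0000); enqueue []
  #2 pop 1: in=0000 → 1011 (no change)
  #3 pop 2: in=0000 → 0000 (no change)
  #4 pop 3: in=1111 → 1110 (was 0000); enqueue [1]
  #5 pop 4: in=0000 → 1111 (was 0000); enqueue [0,2]
  #6 pop 5: in=0000 → 1011 (was 0000); enqueue [3]
  #7 pop 6: in=1111 → 0110 (was 0000); enqueue [5]
  #8 pop 1: in=1110 → 1011 (no change)
  #9 pop 0: in=1111 → 0110 (no change)
  #10 pop 2: in=1111 → 1111 (was 0000); enqueue []
  #11 pop 3: in=1111 → 1110 (no change)
  #12 pop 5: in=0110 → 1111 (was 1011); enqueue [3]
  #13 pop 3: in=1111 → 1110 (no change)

Fixpoint:
  val[0] = 0110
  val[1] = 1011
  val[2] = 1111
  val[3] = 1110
  val[4] = 1111
  val[5] = 1111
  val[6] = 0110

13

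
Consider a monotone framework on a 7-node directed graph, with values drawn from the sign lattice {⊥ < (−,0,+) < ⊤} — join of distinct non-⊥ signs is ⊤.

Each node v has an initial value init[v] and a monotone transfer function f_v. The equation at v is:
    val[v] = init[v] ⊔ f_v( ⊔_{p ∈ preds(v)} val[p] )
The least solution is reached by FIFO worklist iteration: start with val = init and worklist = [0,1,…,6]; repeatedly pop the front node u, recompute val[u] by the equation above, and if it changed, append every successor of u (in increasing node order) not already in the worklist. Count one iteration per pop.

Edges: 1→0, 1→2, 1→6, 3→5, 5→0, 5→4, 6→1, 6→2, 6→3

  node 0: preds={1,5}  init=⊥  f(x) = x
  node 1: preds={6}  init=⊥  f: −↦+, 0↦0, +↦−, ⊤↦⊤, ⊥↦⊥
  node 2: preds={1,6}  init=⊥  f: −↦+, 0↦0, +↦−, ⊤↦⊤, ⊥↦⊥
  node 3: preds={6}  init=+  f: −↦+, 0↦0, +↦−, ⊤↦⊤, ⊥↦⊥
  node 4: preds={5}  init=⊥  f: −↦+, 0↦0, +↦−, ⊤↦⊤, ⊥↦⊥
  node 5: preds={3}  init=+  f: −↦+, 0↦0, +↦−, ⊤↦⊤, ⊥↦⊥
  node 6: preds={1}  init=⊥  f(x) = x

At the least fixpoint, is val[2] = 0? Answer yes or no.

Worklist (9 pops):
  #1 pop 0: in=+ → + (was ⊥); enqueue []
  #2 pop 1: in=⊥ → ⊥ (no change)
  #3 pop 2: in=⊥ → ⊥ (no change)
  #4 pop 3: in=⊥ → + (no change)
  #5 pop 4: in=+ → − (was ⊥); enqueue []
  #6 pop 5: in=+ → ⊤ (was +); enqueue [0,4]
  #7 pop 6: in=⊥ → ⊥ (no change)
  #8 pop 0: in=⊤ → ⊤ (was +); enqueue []
  #9 pop 4: in=⊤ → ⊤ (was −); enqueue []

Fixpoint:
  val[0] = ⊤
  val[1] = ⊥
  val[2] = ⊥
  val[3] = +
  val[4] = ⊤
  val[5] = ⊤
  val[6] = ⊥

no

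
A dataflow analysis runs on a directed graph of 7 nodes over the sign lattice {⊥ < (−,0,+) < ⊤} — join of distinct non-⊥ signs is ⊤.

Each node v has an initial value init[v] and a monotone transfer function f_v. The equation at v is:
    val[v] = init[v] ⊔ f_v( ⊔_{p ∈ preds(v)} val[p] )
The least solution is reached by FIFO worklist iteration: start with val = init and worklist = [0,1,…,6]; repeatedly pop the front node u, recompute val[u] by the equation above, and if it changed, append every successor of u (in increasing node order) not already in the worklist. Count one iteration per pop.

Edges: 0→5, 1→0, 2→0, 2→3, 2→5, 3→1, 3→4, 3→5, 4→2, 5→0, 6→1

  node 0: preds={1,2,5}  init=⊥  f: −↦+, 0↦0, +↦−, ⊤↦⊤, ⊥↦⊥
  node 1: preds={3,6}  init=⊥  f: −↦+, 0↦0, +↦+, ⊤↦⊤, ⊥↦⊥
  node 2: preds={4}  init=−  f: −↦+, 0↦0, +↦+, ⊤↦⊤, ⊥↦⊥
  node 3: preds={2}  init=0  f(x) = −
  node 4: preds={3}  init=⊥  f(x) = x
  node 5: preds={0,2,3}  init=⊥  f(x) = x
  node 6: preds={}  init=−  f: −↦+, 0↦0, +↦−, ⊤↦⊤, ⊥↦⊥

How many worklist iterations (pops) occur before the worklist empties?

13

Trace (13 dequeues):
  [1] u=0 | in − | out + | prev ⊥ | push {}
  [2] u=1 | in ⊤ | out ⊤ | prev ⊥ | push {0}
  [3] u=2 | in ⊥ | out − | ==
  [4] u=3 | in − | out ⊤ | prev 0 | push {1}
  [5] u=4 | in ⊤ | out ⊤ | prev ⊥ | push {2}
  [6] u=5 | in ⊤ | out ⊤ | prev ⊥ | push {}
  [7] u=6 | in ⊥ | out − | ==
  [8] u=0 | in ⊤ | out ⊤ | prev + | push {5}
  [9] u=1 | in ⊤ | out ⊤ | ==
  [10] u=2 | in ⊤ | out ⊤ | prev − | push {0,3}
  [11] u=5 | in ⊤ | out ⊤ | ==
  [12] u=0 | in ⊤ | out ⊤ | ==
  [13] u=3 | in ⊤ | out ⊤ | ==

Converged values:
  [0] ⊤
  [1] ⊤
  [2] ⊤
  [3] ⊤
  [4] ⊤
  [5] ⊤
  [6] −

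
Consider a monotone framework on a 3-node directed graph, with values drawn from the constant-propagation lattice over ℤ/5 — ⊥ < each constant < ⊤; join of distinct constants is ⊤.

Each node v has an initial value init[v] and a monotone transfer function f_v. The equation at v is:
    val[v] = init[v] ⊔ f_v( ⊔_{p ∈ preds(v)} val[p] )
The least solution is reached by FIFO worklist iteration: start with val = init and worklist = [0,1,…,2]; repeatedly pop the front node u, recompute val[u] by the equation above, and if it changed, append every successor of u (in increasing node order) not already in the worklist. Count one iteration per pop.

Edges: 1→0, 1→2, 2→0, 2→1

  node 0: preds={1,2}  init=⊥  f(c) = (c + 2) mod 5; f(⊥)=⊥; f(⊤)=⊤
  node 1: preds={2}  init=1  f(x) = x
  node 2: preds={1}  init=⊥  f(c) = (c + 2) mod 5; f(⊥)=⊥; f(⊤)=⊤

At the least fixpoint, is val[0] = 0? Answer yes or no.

no

Iteration log — 9 steps:
  step 1. node 0  ⊔preds=1  new=3  old=⊥  +wl: 
  step 2. node 1  ⊔preds=⊥  new=1  stable
  step 3. node 2  ⊔preds=1  new=3  old=⊥  +wl: 0,1
  step 4. node 0  ⊔preds=⊤  new=⊤  old=3  +wl: 
  step 5. node 1  ⊔preds=3  new=⊤  old=1  +wl: 0,2
  step 6. node 0  ⊔preds=⊤  new=⊤  stable
  step 7. node 2  ⊔preds=⊤  new=⊤  old=3  +wl: 0,1
  step 8. node 0  ⊔preds=⊤  new=⊤  stable
  step 9. node 1  ⊔preds=⊤  new=⊤  stable

Least fixpoint reached:
  node 0: ⊤
  node 1: ⊤
  node 2: ⊤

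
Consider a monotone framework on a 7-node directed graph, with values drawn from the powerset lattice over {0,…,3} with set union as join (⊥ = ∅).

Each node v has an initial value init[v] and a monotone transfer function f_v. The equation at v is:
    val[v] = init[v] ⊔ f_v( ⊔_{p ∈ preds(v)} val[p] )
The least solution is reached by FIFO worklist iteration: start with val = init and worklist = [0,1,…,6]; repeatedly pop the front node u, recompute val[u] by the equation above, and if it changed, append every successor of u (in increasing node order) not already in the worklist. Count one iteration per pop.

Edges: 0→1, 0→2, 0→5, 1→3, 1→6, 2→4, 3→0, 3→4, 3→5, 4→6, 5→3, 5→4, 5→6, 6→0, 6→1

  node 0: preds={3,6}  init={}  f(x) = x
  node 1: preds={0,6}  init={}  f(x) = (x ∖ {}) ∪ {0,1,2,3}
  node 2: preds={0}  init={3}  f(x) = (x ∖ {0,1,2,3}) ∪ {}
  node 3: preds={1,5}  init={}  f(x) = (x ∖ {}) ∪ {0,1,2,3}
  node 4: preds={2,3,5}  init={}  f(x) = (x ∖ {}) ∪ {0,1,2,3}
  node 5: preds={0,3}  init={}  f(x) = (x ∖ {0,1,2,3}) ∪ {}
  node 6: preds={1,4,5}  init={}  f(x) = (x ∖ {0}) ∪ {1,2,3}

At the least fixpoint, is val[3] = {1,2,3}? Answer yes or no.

Worklist (11 pops):
  #1 pop 0: in={} → {} (no change)
  #2 pop 1: in={} → {0,1,2,3} (was {}); enqueue []
  #3 pop 2: in={} → {3} (no change)
  #4 pop 3: in={0,1,2,3} → {0,1,2,3} (was {}); enqueue [0]
  #5 pop 4: in={0,1,2,3} → {0,1,2,3} (was {}); enqueue []
  #6 pop 5: in={0,1,2,3} → {} (no change)
  #7 pop 6: in={0,1,2,3} → {1,2,3} (was {}); enqueue [1]
  #8 pop 0: in={0,1,2,3} → {0,1,2,3} (was {}); enqueue [2,5]
  #9 pop 1: in={0,1,2,3} → {0,1,2,3} (no change)
  #10 pop 2: in={0,1,2,3} → {3} (no change)
  #11 pop 5: in={0,1,2,3} → {} (no change)

Fixpoint:
  val[0] = {0,1,2,3}
  val[1] = {0,1,2,3}
  val[2] = {3}
  val[3] = {0,1,2,3}
  val[4] = {0,1,2,3}
  val[5] = {}
  val[6] = {1,2,3}

no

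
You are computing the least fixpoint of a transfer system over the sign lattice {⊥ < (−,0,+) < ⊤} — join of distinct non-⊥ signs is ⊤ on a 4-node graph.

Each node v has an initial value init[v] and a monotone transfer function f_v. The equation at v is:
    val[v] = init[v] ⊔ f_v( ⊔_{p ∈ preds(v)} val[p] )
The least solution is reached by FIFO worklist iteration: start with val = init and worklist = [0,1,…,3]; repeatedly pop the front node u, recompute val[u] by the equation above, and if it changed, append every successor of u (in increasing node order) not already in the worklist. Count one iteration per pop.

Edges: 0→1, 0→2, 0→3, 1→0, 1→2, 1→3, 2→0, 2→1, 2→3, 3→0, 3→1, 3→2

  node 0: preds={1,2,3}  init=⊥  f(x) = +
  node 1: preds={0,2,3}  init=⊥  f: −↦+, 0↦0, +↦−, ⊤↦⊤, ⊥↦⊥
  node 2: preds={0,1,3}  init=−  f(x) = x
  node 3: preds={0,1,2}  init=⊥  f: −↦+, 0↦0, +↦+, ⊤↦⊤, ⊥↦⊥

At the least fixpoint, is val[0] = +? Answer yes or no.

yes

Iteration log — 7 steps:
  step 1. node 0  ⊔preds=−  new=+  old=⊥  +wl: 
  step 2. node 1  ⊔preds=⊤  new=⊤  old=⊥  +wl: 0
  step 3. node 2  ⊔preds=⊤  new=⊤  old=−  +wl: 1
  step 4. node 3  ⊔preds=⊤  new=⊤  old=⊥  +wl: 2
  step 5. node 0  ⊔preds=⊤  new=+  stable
  step 6. node 1  ⊔preds=⊤  new=⊤  stable
  step 7. node 2  ⊔preds=⊤  new=⊤  stable

Least fixpoint reached:
  node 0: +
  node 1: ⊤
  node 2: ⊤
  node 3: ⊤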